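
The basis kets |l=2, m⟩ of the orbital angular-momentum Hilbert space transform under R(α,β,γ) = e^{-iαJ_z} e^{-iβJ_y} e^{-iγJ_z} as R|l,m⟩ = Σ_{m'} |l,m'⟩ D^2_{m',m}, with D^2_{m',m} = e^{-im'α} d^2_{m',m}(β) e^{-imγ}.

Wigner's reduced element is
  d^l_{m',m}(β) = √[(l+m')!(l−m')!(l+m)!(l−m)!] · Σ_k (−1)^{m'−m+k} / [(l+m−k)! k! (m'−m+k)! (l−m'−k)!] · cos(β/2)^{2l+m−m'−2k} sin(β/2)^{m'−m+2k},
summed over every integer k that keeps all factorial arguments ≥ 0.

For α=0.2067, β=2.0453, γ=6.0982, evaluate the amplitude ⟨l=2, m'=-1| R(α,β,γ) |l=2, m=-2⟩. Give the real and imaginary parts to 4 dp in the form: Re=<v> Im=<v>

Re=-0.2383 Im=0.0393

First d^2_{-1,-2}(β=2.0453), then the phase factors e^{-i(-1)α} and e^{-i(-2)γ}:
Half-angle: c=0.521106, s=0.853492. N=√(1·6·1·24)=12.000000
Admissible k: 0..0 (factorial args all ≥0)
  k=0: (−1)^1·12.0000/(6)·0.5211^3·0.8535^1 = -0.241550
d^2_{-1,-2}(2.0453) = -0.241550
Attach z-rotation phases: D = e^{-i(-1)(0.2067)}·(-0.241550)·e^{-i(-2)(6.0982)} = -0.238338+0.039263i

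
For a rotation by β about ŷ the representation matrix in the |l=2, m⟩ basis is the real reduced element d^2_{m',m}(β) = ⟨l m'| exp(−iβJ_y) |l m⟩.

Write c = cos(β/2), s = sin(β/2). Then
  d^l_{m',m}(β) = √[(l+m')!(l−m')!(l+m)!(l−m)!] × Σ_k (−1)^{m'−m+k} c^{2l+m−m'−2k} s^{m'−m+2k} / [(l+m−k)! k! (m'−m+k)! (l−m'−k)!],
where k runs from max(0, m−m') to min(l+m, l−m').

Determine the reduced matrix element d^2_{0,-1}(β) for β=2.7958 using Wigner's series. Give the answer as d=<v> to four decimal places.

d^2_{0,-1}(β=2.7958) via Wigner's sum:
Half-angle: c=0.172036, s=0.985091. N=√(2·2·1·6)=4.898979
The bounds max(0,m−m')=0 and min(l+m,l−m')=1 give 2 terms
  k=0: (−1)^1·4.8990/(2)·0.1720^3·0.9851^1 = -0.012286
  k=1: (−1)^2·4.8990/(2)·0.1720^1·0.9851^3 = +0.402832
d^2_{0,-1}(2.7958) = -0.012286 +0.402832 = +0.390546

d=0.3905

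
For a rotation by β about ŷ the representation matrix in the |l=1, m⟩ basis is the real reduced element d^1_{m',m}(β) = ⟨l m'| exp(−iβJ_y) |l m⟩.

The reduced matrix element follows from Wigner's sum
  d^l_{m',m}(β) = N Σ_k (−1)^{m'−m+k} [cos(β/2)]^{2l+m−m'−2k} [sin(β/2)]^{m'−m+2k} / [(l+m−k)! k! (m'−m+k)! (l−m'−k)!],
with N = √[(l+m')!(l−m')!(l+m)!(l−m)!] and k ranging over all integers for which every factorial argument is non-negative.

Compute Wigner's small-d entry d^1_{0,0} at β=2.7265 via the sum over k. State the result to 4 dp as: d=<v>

d^1_{0,0}(β=2.7265) via Wigner's sum:
Half-angle: c=0.206060, s=0.978539. N=√(1·1·1·1)=1.000000
Admissible k: 0..1 (factorial args all ≥0)
  k=0: (−1)^0·1.0000/(1)·0.2061^2·0.9785^0 = +0.042461
  k=1: (−1)^1·1.0000/(1)·0.2061^0·0.9785^2 = -0.957539
d^1_{0,0}(2.7265) = +0.042461 -0.957539 = -0.915079

d=-0.9151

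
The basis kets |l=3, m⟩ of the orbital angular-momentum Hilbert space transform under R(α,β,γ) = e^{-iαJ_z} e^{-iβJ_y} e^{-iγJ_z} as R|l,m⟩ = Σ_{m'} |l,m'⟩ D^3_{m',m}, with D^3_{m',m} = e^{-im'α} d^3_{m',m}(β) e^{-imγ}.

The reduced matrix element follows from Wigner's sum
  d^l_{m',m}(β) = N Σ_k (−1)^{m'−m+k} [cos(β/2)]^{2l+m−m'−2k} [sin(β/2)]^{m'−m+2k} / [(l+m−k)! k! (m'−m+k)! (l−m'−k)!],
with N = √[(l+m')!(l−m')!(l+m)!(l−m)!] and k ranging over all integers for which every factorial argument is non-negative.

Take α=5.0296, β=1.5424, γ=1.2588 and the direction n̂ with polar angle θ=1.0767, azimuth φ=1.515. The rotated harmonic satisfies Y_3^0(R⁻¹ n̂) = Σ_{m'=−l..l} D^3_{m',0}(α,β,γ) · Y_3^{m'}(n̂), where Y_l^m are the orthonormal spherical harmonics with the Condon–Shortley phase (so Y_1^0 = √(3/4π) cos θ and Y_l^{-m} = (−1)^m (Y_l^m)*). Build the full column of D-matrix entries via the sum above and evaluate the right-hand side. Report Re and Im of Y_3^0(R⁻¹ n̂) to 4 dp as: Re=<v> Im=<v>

Need the full column D^3_{m',0} for m'=−3..3 at α=5.0296, β=1.5424, γ=1.2588.
cos(β/2)=0.717075, sin(β/2)=0.696996
d^3_{-3,0}: single k=3 term ⇒ +0.558341;  D = -0.454693+0.324036i
d^3_{-2,0}: k∈[2..3] ⇒ +0.703525 -0.664678 = +0.038847;  D = -0.031288-0.023025i
d^3_{-1,0}: k∈[1..3] ⇒ +0.457766 -1.297468 +0.408608 = -0.431094;  D = -0.134466+0.409586i
d^3_{0,0}: k∈[0..3] ⇒ +0.135952 -1.156009 +1.092177 -0.114652 = -0.042532;  D = -0.042532+0.000000i
d^3_{1,0}: k∈[0..2] ⇒ -0.457766 +1.297468 -0.408608 = +0.431094;  D = +0.134466+0.409586i
d^3_{2,0}: k∈[0..1] ⇒ +0.703525 -0.664678 = +0.038847;  D = -0.031288+0.023025i
d^3_{3,0}: single k=0 term ⇒ -0.558341;  D = +0.454693+0.324036i
Y_3^{m'}(θ=1.0767,φ=1.515) and Σ D·Y over m':
  (-0.4547+0.3240i)·(-0.0474+0.2807i)  (-0.0313-0.0230i)·(-0.3733-0.0418i)  (-0.1345+0.4096i)·(+0.0020-0.0354i)  (-0.0425+0.0000i)·(-0.3319+0.0000i)  (+0.1345+0.4096i)·(-0.0020-0.0354i)  (-0.0313+0.0230i)·(-0.3733+0.0418i)  (+0.4547+0.3240i)·(+0.0474+0.2807i)
Y_3^0(R⁻¹ n̂) = -0.074805+0.000000i

Re=-0.0748 Im=0.0000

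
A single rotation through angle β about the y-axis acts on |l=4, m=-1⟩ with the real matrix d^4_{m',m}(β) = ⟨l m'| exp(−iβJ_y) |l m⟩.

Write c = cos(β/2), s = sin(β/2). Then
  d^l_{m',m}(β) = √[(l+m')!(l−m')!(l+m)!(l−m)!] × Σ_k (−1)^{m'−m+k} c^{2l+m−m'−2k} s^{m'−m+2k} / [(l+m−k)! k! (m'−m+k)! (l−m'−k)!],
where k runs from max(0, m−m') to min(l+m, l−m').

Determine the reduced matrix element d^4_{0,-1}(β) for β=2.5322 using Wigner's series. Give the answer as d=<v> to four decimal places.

d=0.4478

d^4_{0,-1}(β=2.5322) via Wigner's sum:
With c≡cos(β/2)=0.300004 and s≡sin(β/2)=0.953938, N=[24·24·6·120]^{1/2}=643.987578
Admissible k: 0..3 (factorial args all ≥0)
  k=0: (−1)^1·643.9876/(144)·0.3000^7·0.9539^1 = -0.000933
  k=1: (−1)^2·643.9876/(24)·0.3000^5·0.9539^3 = +0.056605
  k=2: (−1)^3·643.9876/(24)·0.3000^3·0.9539^5 = -0.572330
  k=3: (−1)^4·643.9876/(144)·0.3000^1·0.9539^7 = +0.964457
d^4_{0,-1}(2.5322) = -0.000933 +0.056605 -0.572330 +0.964457 = +0.447799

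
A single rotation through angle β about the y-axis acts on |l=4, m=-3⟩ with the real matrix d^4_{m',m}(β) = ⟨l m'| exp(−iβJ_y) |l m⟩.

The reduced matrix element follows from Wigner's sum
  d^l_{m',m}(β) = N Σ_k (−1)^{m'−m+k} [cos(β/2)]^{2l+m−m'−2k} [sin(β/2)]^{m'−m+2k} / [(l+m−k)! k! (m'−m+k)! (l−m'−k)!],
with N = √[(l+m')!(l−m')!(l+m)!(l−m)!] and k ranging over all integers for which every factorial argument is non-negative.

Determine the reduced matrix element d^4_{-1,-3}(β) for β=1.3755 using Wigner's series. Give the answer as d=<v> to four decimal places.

d=-0.0850

d^4_{-1,-3}(β=1.3755) via Wigner's sum:
With c≡cos(β/2)=0.772676 and s≡sin(β/2)=0.634800, N=[6·120·1·5040]^{1/2}=1904.940944
k∈{0,1} keeps every argument non-negative
  k=0: (−1)^2·1904.9409/(240)·0.7727^6·0.6348^2 = +0.680660
  k=1: (−1)^3·1904.9409/(144)·0.7727^4·0.6348^4 = -0.765698
d^4_{-1,-3}(1.3755) = +0.680660 -0.765698 = -0.085039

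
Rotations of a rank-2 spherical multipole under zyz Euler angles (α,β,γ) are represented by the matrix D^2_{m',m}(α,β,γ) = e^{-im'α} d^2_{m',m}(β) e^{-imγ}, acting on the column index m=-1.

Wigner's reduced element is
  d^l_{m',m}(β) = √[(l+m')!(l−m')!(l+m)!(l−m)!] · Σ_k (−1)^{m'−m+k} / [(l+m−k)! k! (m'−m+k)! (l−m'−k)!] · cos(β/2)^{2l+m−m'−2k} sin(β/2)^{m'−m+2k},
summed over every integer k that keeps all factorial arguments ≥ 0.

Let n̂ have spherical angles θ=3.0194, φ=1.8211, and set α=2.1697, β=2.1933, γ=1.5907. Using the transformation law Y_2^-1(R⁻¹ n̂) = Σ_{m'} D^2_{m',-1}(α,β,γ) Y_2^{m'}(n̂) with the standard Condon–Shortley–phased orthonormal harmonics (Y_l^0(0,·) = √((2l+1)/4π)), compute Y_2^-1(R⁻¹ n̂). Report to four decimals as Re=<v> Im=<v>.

Re=-0.0292 Im=0.3833

Need the full column D^2_{m',-1} for m'=−2..2 at α=2.1697, β=2.1933, γ=1.5907.
cos(β/2)=0.456579, sin(β/2)=0.889683
d^2_{-2,-1}: single k=1 term ⇒ +0.169361;  D = +0.158913-0.058564i
d^2_{-1,-1}: k∈[0..1] ⇒ +0.043457 -0.495021 = -0.451564;  D = +0.367831+0.261936i
d^2_{0,-1}: k∈[0..1] ⇒ -0.207424 +0.787585 = +0.580161;  D = -0.011547+0.580046i
d^2_{1,-1}: k∈[0..1] ⇒ +0.495021 -0.626528 = -0.131507;  D = -0.110073+0.071959i
d^2_{2,-1}: single k=0 term ⇒ -0.643060;  D = +0.594063+0.246203i
Y_2^{m'}(θ=3.0194,φ=1.8211) and Σ D·Y over m':
  (+0.1589-0.0586i)·(-0.0050+0.0028i)  (+0.3678+0.2619i)·(+0.0232+0.0906i)  (-0.0115+0.5800i)·(+0.6167+0.0000i)  (-0.1101+0.0720i)·(-0.0232+0.0906i)  (+0.5941+0.2462i)·(-0.0050-0.0028i)
Y_2^-1(R⁻¹ n̂) = -0.029243+0.383324i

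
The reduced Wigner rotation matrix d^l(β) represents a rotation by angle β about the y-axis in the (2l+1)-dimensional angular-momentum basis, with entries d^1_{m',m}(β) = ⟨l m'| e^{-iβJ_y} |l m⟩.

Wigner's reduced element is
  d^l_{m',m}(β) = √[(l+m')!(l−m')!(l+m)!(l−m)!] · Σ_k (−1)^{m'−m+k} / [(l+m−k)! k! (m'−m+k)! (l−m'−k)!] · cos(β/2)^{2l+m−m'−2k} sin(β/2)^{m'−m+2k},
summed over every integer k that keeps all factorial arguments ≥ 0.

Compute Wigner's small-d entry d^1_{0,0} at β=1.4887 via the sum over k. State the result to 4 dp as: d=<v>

d^1_{0,0}(β=1.4887) via Wigner's sum:
Half-angle: c=0.735528, s=0.677494. N=√(1·1·1·1)=1.000000
The bounds max(0,m−m')=0 and min(l+m,l−m')=1 give 2 terms
  k=0: (−1)^0·1.0000/(1)·0.7355^2·0.6775^0 = +0.541002
  k=1: (−1)^1·1.0000/(1)·0.7355^0·0.6775^2 = -0.458998
d^1_{0,0}(1.4887) = +0.541002 -0.458998 = +0.082004

d=0.0820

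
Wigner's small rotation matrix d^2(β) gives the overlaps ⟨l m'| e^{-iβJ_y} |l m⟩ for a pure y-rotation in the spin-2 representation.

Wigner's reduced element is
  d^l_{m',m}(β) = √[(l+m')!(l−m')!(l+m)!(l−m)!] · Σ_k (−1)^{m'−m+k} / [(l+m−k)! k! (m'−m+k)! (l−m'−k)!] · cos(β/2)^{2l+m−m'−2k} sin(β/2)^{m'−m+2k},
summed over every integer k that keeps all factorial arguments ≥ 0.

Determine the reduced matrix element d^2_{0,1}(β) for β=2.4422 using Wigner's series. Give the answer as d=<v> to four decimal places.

d=-0.6033

d^2_{0,1}(β=2.4422) via Wigner's sum:
Half-angle: c=0.342613, s=0.939477. N=√(2·2·6·1)=4.898979
Admissible k: 1..2 (factorial args all ≥0)
  k=1: (−1)^0·4.8990/(2)·0.3426^3·0.9395^1 = +0.092549
  k=2: (−1)^1·4.8990/(2)·0.3426^1·0.9395^3 = -0.695884
d^2_{0,1}(2.4422) = +0.092549 -0.695884 = -0.603335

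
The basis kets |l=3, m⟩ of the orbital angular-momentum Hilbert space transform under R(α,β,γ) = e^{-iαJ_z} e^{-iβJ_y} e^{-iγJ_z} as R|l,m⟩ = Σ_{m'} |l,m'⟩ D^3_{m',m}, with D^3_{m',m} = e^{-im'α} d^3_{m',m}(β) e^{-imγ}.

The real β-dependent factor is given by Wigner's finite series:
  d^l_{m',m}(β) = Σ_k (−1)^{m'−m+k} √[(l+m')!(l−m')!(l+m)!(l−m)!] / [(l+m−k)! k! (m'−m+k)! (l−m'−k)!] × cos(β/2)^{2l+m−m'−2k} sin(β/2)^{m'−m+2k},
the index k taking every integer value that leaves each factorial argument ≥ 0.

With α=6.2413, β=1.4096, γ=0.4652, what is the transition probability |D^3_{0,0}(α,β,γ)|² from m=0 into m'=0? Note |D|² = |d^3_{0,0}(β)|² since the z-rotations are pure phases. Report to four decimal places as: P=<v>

P=0.0531

Split into d^3_{0,0}(β=1.4096) × two z-phases.
Half-angle: c=0.761741, s=0.647881. N=√(6·6·6·6)=36.000000
k: max(0,(0)−(0))=0 … min(3+(0),3−(0))=3
  k=0: (−1)^0·36.0000/(36)·0.7617^6·0.6479^0 = +0.195364
  k=1: (−1)^1·36.0000/(4)·0.7617^4·0.6479^2 = -1.271930
  k=2: (−1)^2·36.0000/(4)·0.7617^2·0.6479^4 = +0.920110
  k=3: (−1)^3·36.0000/(36)·0.7617^0·0.6479^6 = -0.073956
d^3_{0,0}(1.4096) = +0.195364 -1.271930 +0.920110 -0.073956 = -0.230413
|D^3_{0,0}|² = |d^3_{0,0}(β)|² = (-0.230413)² = 0.053090 (the z-rotation phases have unit modulus)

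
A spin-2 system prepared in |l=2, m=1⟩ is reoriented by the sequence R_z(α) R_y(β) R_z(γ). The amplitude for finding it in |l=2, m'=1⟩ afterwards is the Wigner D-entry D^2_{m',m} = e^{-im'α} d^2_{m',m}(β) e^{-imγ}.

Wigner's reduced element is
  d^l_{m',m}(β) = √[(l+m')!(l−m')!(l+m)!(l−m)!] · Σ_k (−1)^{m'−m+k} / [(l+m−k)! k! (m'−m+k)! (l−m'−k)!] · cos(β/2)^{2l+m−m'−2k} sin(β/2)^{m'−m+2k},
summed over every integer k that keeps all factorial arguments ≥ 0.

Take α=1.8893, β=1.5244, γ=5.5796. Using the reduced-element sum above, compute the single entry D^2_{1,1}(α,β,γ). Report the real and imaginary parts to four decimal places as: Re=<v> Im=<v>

Re=-0.1783 Im=0.4399

Split into d^2_{1,1}(β=1.5244) × two z-phases.
c=cos(1.5244/2)=0.723319, s=sin(1.5244/2)=0.690514; N=√[6·1·6·1]=6.000000
k∈{0,1} keeps every argument non-negative
  k=0: (−1)^0·6.0000/(6)·0.7233^4·0.6905^0 = +0.273728
  k=1: (−1)^1·6.0000/(2)·0.7233^2·0.6905^2 = -0.748387
d^2_{1,1}(1.5244) = +0.273728 -0.748387 = -0.474659
Phases: e^{-i·(1)·1.8893}=-0.313146-0.949705i, e^{-i·(1)·5.5796}=+0.762528+0.646956i ⇒ D=-0.178298+0.439899i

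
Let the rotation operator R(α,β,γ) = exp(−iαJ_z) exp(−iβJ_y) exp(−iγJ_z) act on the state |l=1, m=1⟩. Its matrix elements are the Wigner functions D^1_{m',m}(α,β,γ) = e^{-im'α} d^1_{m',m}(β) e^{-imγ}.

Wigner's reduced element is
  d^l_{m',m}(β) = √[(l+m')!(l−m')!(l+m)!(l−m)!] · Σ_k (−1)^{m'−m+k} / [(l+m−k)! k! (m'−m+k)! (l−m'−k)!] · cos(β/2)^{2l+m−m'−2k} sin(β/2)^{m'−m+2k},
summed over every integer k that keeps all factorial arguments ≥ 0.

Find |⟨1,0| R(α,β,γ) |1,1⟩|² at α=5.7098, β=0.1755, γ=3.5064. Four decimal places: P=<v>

First d^1_{0,1}(β=0.1755), then the phase factors e^{-i(0)α} and e^{-i(1)γ}:
Half-angle: c=0.996152, s=0.087637. N=√(1·1·2·1)=1.414214
Admissible k: 1..1 (factorial args all ≥0)
  k=1: (−1)^0·1.4142/(1)·0.9962^1·0.0876^1 = +0.123461
d^1_{0,1}(0.1755) = +0.123461
|D^1_{0,1}|² = |d^1_{0,1}(β)|² = (+0.123461)² = 0.015243 (the z-rotation phases have unit modulus)

P=0.0152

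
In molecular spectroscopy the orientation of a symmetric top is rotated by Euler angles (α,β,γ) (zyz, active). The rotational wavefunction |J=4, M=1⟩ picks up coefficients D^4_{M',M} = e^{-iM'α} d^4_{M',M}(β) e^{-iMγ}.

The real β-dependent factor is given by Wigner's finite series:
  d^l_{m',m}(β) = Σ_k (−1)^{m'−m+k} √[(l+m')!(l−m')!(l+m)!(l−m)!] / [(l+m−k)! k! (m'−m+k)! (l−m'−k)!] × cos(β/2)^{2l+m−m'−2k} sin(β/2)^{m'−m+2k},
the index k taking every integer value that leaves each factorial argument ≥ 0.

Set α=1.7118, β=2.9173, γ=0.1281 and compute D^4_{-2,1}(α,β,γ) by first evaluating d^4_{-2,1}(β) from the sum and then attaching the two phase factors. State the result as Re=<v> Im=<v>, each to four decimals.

Re=-0.4207 Im=-0.0653

D^4_{-2,1}(1.7118,2.9173,0.1281) = e^{-i·-2·1.7118}·d^4_{-2,1}(2.9173)·e^{-i·1·0.1281}. Compute d first:
c=cos(2.9173/2)=0.111911, s=sin(2.9173/2)=0.993718; N=√[2·720·120·6]=1018.233765
Admissible k: 3..5 (factorial args all ≥0)
  k=3: (−1)^0·1018.2338/(72)·0.1119^5·0.9937^3 = +0.000244
  k=4: (−1)^1·1018.2338/(48)·0.1119^3·0.9937^5 = -0.028810
  k=5: (−1)^2·1018.2338/(240)·0.1119^1·0.9937^7 = +0.454311
d^4_{-2,1}(2.9173) = +0.000244 -0.028810 +0.454311 = +0.425744
D = (-0.960499-0.278284i)·(+0.425744)·(+0.991806-0.127750i) = -0.420712-0.065267i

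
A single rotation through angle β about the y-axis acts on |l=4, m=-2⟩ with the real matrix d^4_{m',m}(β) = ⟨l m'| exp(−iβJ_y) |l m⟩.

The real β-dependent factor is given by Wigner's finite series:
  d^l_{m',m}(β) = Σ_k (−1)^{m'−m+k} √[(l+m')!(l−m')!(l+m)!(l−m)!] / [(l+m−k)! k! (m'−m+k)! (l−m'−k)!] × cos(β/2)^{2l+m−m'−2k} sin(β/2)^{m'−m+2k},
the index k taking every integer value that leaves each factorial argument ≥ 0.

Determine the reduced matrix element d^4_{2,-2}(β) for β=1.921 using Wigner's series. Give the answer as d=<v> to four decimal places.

d^4_{2,-2}(β=1.921) via Wigner's sum:
Half-angle: c=0.573110, s=0.819478. N=√(720·2·2·720)=1440.000000
k: max(0,(-2)−(2))=0 … min(4+(-2),4−(2))=2
  k=0: (−1)^4·1440.0000/(96)·0.5731^4·0.8195^4 = +0.729783
  k=1: (−1)^5·1440.0000/(120)·0.5731^2·0.8195^6 = -1.193664
  k=2: (−1)^6·1440.0000/(1440)·0.5731^0·0.8195^8 = +0.203376
d^4_{2,-2}(1.921) = +0.729783 -1.193664 +0.203376 = -0.260505

d=-0.2605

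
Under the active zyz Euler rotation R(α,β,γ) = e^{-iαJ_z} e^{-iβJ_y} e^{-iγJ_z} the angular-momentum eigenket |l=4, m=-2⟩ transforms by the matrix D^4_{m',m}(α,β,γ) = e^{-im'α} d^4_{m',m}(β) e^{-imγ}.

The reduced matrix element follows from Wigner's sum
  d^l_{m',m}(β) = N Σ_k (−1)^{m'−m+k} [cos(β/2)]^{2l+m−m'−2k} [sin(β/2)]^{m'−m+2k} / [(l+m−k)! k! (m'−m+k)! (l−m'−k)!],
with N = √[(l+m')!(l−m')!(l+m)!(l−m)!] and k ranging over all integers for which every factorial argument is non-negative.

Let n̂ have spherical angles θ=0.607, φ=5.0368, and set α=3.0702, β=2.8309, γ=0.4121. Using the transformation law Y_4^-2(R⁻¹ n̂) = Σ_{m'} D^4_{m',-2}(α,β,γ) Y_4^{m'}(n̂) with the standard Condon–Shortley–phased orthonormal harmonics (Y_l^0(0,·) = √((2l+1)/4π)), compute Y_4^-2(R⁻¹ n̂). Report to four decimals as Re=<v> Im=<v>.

Need the full column D^4_{m',-2} for m'=−4..4 at α=3.0702, β=2.8309, γ=0.4121.
cos(β/2)=0.154722, sin(β/2)=0.987958
d^4_{-4,-2}: single k=2 term ⇒ +0.000071;  D = +0.000061+0.000036i
d^4_{-3,-2}: k∈[1..2] ⇒ +0.000008 -0.000960 = -0.000952;  D = +0.000780+0.000545i
d^4_{-2,-2}: k∈[0..2] ⇒ +0.000000 -0.000161 +0.008189 = +0.008029;  D = +0.006236+0.005057i
d^4_{-1,-2}: k∈[0..2] ⇒ -0.000009 +0.001814 -0.049302 = -0.047497;  D = +0.034662+0.032473i
d^4_{0,-2}: k∈[0..2] ⇒ +0.000127 -0.013812 +0.211182 = +0.197498;  D = +0.134129+0.144964i
d^4_{1,-2}: k∈[0..2] ⇒ -0.001209 +0.073953 -0.603057 = -0.530313;  D = +0.331476+0.413952i
d^4_{2,-2}: k∈[0..2] ⇒ +0.008189 -0.267127 +0.907628 = +0.648690;  D = +0.368316+0.533988i
d^4_{3,-2}: k∈[0..1] ⇒ -0.039132 +0.531846 = +0.492714;  D = -0.250111-0.424514i
d^4_{4,-2}: single k=0 term ⇒ +0.117792;  D = +0.052402+0.105494i
Y_4^{m'}(θ=0.607,φ=5.0368) and Σ D·Y over m':
  (+0.0001+0.0000i)·(+0.0126-0.0451i)  (+0.0008+0.0005i)·(-0.1577-0.1073i)  (+0.0062+0.0051i)·(-0.3228+0.2448i)  (+0.0347+0.0325i)·(+0.1217+0.3619i)  (+0.1341+0.1450i)·(-0.1385+0.0000i)  (+0.3315+0.4140i)·(-0.1217+0.3619i)  (+0.3683+0.5340i)·(-0.3228-0.2448i)  (-0.2501-0.4245i)·(+0.1577-0.1073i)  (+0.0524+0.1055i)·(+0.0126+0.0451i)
Y_4^-2(R⁻¹ n̂) = -0.296850-0.233259i

Re=-0.2968 Im=-0.2333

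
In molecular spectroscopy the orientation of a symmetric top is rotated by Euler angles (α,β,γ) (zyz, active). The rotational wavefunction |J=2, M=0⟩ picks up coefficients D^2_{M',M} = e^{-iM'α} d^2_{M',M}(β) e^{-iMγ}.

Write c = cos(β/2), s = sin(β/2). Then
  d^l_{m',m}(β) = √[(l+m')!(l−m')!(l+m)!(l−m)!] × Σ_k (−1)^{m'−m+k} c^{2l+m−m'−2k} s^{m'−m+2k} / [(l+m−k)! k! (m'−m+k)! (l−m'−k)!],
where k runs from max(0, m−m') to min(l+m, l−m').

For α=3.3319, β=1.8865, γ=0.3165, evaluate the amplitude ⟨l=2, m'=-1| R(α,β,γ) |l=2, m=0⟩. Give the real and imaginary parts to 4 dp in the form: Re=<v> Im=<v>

Re=0.3549 Im=0.0684

First d^2_{-1,0}(β=1.8865), then the phase factors e^{-i(-1)α} and e^{-i(0)γ}:
With c≡cos(β/2)=0.587160 and s≡sin(β/2)=0.809471, N=[1·6·2·2]^{1/2}=4.898979
k∈{1,2} keeps every argument non-negative
  k=1: (−1)^0·4.8990/(2)·0.5872^3·0.8095^1 = +0.401372
  k=2: (−1)^1·4.8990/(2)·0.5872^1·0.8095^3 = -0.762844
d^2_{-1,0}(1.8865) = +0.401372 -0.762844 = -0.361472
D = (-0.981946-0.189161i)·(-0.361472)·(+1.000000+0.000000i) = +0.354946+0.068376i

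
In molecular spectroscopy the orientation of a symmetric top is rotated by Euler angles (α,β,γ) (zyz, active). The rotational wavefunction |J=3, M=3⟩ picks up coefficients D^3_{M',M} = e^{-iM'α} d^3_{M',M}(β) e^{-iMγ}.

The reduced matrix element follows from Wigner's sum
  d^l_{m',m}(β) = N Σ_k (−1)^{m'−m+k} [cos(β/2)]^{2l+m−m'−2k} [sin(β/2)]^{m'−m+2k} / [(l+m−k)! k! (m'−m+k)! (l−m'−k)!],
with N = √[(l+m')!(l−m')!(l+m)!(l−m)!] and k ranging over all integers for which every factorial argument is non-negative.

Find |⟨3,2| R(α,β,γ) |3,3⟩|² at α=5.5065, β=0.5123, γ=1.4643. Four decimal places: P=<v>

P=0.2764

First d^3_{2,3}(β=0.5123), then the phase factors e^{-i(2)α} and e^{-i(3)γ}:
c=cos(0.5123/2)=0.967373, s=sin(0.5123/2)=0.253358; N=√[120·1·720·1]=293.938769
Admissible k: 1..1 (factorial args all ≥0)
  k=1: (−1)^0·293.9388/(120)·0.9674^5·0.2534^1 = +0.525750
d^3_{2,3}(0.5123) = +0.525750
|D^3_{2,3}|² = |d^3_{2,3}(β)|² = (+0.525750)² = 0.276413 (the z-rotation phases have unit modulus)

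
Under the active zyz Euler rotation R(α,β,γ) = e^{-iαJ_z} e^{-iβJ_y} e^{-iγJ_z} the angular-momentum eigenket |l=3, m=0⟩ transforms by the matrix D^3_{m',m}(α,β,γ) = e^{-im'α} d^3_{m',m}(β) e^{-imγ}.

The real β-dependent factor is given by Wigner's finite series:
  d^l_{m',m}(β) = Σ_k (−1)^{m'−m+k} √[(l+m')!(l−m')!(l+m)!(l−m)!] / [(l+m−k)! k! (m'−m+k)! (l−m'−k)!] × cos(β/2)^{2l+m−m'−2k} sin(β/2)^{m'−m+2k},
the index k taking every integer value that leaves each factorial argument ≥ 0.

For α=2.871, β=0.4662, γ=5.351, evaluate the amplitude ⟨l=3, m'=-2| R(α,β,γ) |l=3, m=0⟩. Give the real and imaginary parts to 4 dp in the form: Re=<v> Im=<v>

D^3_{-2,0}(2.871,0.4662,5.351) = e^{-i·-2·2.871}·d^3_{-2,0}(0.4662)·e^{-i·0·5.351}. Compute d first:
Half-angle: c=0.972955, s=0.230995. N=√(1·120·6·6)=65.726707
The bounds max(0,m−m')=2 and min(l+m,l−m')=3 give 2 terms
  k=2: (−1)^0·65.7267/(12)·0.9730^4·0.2310^2 = +0.261900
  k=3: (−1)^1·65.7267/(12)·0.9730^2·0.2310^4 = -0.014762
d^3_{-2,0}(0.4662) = +0.261900 -0.014762 = +0.247138
D = (+0.857099-0.515152i)·(+0.247138)·(+1.000000+0.000000i) = +0.211822-0.127314i

Re=0.2118 Im=-0.1273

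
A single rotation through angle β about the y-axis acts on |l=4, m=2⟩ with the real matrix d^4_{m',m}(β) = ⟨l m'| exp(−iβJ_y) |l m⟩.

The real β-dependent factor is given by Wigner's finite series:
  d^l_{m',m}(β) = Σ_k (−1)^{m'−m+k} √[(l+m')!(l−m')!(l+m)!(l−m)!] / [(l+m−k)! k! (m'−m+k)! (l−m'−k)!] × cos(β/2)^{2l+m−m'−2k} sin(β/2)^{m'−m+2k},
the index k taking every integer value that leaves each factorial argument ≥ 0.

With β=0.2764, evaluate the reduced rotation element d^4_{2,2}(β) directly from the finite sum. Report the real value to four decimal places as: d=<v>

d^4_{2,2}(β=0.2764) via Wigner's sum:
c=cos(0.2764/2)=0.990466, s=sin(0.2764/2)=0.137761; N=√[720·2·720·2]=1440.000000
The bounds max(0,m−m')=0 and min(l+m,l−m')=2 give 3 terms
  k=0: (−1)^0·1440.0000/(1440)·0.9905^8·0.1378^0 = +0.926222
  k=1: (−1)^1·1440.0000/(120)·0.9905^6·0.1378^2 = -0.215014
  k=2: (−1)^2·1440.0000/(96)·0.9905^4·0.1378^4 = +0.005199
d^4_{2,2}(0.2764) = +0.926222 -0.215014 +0.005199 = +0.716407

d=0.7164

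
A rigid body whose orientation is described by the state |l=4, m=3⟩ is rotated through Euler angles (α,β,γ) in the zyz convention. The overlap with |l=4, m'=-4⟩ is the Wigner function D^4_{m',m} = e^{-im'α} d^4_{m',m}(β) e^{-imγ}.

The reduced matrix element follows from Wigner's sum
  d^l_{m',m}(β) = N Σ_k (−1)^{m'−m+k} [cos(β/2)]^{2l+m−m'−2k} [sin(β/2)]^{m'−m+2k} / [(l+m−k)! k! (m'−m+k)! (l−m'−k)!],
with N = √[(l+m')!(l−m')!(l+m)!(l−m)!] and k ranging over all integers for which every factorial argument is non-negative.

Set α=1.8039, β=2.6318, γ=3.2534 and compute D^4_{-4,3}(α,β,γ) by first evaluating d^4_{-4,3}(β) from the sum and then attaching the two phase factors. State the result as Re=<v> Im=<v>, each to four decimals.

Split into d^4_{-4,3}(β=2.6318) × two z-phases.
c=cos(2.6318/2)=0.252145, s=sin(2.6318/2)=0.967689; N=√[1·40320·5040·1]=14255.272709
k∈{7} keeps every argument non-negative
  k=7: (−1)^0·14255.2727/(5040)·0.2521^1·0.9677^7 = +0.566693
d^4_{-4,3}(2.6318) = +0.566693
Attach z-rotation phases: D = e^{-i(-4)(1.8039)}·(+0.566693)·e^{-i(3)(3.2534)} = -0.468672-0.318571i

Re=-0.4687 Im=-0.3186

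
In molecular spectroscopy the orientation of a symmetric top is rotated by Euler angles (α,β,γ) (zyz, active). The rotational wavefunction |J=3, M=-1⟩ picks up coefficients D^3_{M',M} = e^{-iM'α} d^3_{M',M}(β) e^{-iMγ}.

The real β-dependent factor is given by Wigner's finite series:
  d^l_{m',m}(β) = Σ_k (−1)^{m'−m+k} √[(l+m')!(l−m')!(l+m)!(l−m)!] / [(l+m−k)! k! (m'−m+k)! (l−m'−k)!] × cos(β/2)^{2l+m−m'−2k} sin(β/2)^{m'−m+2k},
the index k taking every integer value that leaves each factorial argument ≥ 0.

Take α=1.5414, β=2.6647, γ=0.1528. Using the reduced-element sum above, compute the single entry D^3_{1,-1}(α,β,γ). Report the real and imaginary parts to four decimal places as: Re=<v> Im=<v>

First d^3_{1,-1}(β=2.6647), then the phase factors e^{-i(1)α} and e^{-i(-1)γ}:
With c≡cos(β/2)=0.236193 and s≡sin(β/2)=0.971706, N=[24·2·2·24]^{1/2}=48.000000
k∈{0,1,2} keeps every argument non-negative
  k=0: (−1)^2·48.0000/(8)·0.2362^4·0.9717^2 = +0.017632
  k=1: (−1)^3·48.0000/(6)·0.2362^2·0.9717^4 = -0.397891
  k=2: (−1)^4·48.0000/(48)·0.2362^0·0.9717^6 = +0.841801
d^3_{1,-1}(2.6647) = +0.017632 -0.397891 +0.841801 = +0.461542
D = (+0.029392-0.999568i)·(+0.461542)·(+0.988349+0.152206i) = +0.083627-0.453902i

Re=0.0836 Im=-0.4539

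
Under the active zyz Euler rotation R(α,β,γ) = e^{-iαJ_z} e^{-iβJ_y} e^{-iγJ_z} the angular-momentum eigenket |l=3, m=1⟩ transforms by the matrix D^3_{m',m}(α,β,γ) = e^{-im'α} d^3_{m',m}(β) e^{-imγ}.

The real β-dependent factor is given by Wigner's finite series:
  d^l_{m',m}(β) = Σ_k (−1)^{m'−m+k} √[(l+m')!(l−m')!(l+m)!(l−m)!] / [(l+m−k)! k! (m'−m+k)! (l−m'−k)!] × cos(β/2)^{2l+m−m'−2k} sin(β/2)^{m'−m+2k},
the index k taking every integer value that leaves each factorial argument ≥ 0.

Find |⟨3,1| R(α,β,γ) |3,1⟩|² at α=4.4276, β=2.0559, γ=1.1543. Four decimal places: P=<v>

Split into d^3_{1,1}(β=2.0559) × two z-phases.
With c≡cos(β/2)=0.516575 and s≡sin(β/2)=0.856242, N=[24·2·24·2]^{1/2}=48.000000
k∈{0,1,2} keeps every argument non-negative
  k=0: (−1)^0·48.0000/(48)·0.5166^6·0.8562^0 = +0.019002
  k=1: (−1)^1·48.0000/(6)·0.5166^4·0.8562^2 = -0.417654
  k=2: (−1)^2·48.0000/(8)·0.5166^2·0.8562^4 = +0.860606
d^3_{1,1}(2.0559) = +0.019002 -0.417654 +0.860606 = +0.461953
|D^3_{1,1}|² = |d^3_{1,1}(β)|² = (+0.461953)² = 0.213401 (the z-rotation phases have unit modulus)

P=0.2134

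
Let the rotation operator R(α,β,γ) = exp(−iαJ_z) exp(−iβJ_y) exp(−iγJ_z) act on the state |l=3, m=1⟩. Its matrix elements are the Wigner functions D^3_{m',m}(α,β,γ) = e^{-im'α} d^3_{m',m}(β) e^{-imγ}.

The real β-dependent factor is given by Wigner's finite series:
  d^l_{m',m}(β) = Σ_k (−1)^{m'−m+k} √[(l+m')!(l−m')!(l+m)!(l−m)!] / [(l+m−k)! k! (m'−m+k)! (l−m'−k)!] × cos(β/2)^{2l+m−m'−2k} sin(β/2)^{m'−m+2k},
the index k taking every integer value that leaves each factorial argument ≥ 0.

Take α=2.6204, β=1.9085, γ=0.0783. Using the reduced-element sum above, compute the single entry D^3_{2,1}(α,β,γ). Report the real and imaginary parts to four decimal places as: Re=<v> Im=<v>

Split into d^3_{2,1}(β=1.9085) × two z-phases.
Half-angle: c=0.578221, s=0.815880. N=√(120·1·24·2)=75.894664
k: max(0,(1)−(2))=0 … min(3+(1),3−(2))=1
  k=0: (−1)^1·75.8947/(24)·0.5782^5·0.8159^1 = -0.166761
  k=1: (−1)^2·75.8947/(12)·0.5782^3·0.8159^3 = +0.664034
d^3_{2,1}(1.9085) = -0.166761 +0.664034 = +0.497273
Phases: e^{-i·(2)·2.6204}=+0.504162+0.863609i, e^{-i·(1)·0.0783}=+0.996936-0.078220i ⇒ D=+0.283529+0.408524i

Re=0.2835 Im=0.4085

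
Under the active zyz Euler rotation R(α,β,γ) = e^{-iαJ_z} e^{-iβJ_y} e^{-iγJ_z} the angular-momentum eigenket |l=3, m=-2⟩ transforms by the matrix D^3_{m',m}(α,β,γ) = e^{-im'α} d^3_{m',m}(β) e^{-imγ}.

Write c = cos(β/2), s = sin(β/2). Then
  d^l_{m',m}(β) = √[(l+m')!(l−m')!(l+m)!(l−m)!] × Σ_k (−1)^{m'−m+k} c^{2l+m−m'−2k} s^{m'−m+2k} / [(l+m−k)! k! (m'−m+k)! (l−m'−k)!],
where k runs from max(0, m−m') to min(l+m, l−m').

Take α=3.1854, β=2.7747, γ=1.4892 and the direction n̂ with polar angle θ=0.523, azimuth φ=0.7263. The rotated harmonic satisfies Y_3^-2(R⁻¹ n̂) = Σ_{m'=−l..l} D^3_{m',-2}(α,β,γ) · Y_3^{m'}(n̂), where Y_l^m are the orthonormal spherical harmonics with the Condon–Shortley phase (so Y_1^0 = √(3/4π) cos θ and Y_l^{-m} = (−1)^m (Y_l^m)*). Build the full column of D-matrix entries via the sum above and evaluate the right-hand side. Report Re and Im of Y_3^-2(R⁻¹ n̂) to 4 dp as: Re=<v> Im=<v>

Need the full column D^3_{m',-2} for m'=−3..3 at α=3.1854, β=2.7747, γ=1.4892.
cos(β/2)=0.182419, sin(β/2)=0.983221
d^3_{-3,-2}: single k=1 term ⇒ +0.000486;  D = +0.000486-0.000015i
d^3_{-2,-2}: k∈[0..1] ⇒ +0.000037 -0.005352 = -0.005316;  D = +0.005300-0.000401i
d^3_{-1,-2}: k∈[0..1] ⇒ -0.000628 +0.036492 = +0.035864;  D = +0.035608-0.004271i
d^3_{0,-2}: k∈[0..1] ⇒ +0.005863 -0.170336 = -0.164472;  D = +0.162287-0.026722i
d^3_{1,-2}: k∈[0..1] ⇒ -0.036492 +0.530061 = +0.493569;  D = +0.483032-0.101441i
d^3_{2,-2}: k∈[0..1] ⇒ +0.155495 -0.903455 = -0.747960;  D = +0.724558-0.185633i
d^3_{3,-2}: single k=0 term ⇒ -0.410583;  D = -0.392893+0.119222i
Y_3^{m'}(θ=0.523,φ=0.7263) and Σ D·Y over m':
  (+0.0005-0.0000i)·(-0.0297-0.0427i)  (+0.0053-0.0004i)·(+0.0260-0.2193i)  (+0.0356-0.0043i)·(+0.3322-0.2951i)  (+0.1623-0.0267i)·(+0.2433+0.0000i)  (+0.4830-0.1014i)·(-0.3322-0.2951i)  (+0.7246-0.1856i)·(+0.0260+0.2193i)  (-0.3929+0.1192i)·(+0.0297-0.0427i)
Y_3^-2(R⁻¹ n̂) = -0.087300+0.045940i

Re=-0.0873 Im=0.0459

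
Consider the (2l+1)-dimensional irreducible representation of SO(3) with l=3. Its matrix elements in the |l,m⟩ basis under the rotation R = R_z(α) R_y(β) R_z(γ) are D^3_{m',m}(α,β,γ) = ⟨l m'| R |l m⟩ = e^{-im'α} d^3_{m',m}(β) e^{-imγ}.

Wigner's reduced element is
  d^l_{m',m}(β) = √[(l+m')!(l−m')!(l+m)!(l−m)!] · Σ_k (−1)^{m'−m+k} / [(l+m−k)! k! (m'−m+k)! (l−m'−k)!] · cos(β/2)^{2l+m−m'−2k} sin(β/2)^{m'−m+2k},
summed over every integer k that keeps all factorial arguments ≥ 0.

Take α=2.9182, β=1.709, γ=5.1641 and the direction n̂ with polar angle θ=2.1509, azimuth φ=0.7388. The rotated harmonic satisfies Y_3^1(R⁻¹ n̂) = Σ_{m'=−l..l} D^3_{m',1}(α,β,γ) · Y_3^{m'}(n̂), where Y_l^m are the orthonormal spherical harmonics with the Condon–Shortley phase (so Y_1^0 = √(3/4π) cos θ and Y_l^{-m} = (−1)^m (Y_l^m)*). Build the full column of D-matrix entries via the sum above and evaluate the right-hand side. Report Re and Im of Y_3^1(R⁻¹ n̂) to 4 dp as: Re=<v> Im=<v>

Need the full column D^3_{m',1} for m'=−3..3 at α=2.9182, β=1.709, γ=5.1641.
cos(β/2)=0.656596, sin(β/2)=0.754243
d^3_{-3,1}: single k=4 term ⇒ +0.540364;  D = -0.486825-0.234508i
d^3_{-2,1}: k∈[3..4] ⇒ +0.768170 -0.506820 = +0.261350;  D = +0.204478+0.162766i
d^3_{-1,1}: k∈[2..4] ⇒ +0.634404 -1.116171 +0.184105 = -0.297661;  D = +0.186032+0.232367i
d^3_{0,1}: k∈[1..3] ⇒ +0.318854 -1.262233 +0.555193 = -0.388185;  D = -0.169445-0.349251i
d^3_{1,1}: k∈[0..2] ⇒ +0.080129 -0.845872 +0.837128 = +0.071385;  D = -0.016157-0.069533i
d^3_{2,1}: k∈[0..1] ⇒ -0.291073 +0.768170 = +0.477098;  D = +0.002350+0.477092i
d^3_{3,1}: single k=0 term ⇒ +0.409506;  D = +0.088754-0.399772i
Y_3^{m'}(θ=2.1509,φ=0.7388) and Σ D·Y over m':
  (-0.4868-0.2345i)·(-0.1469-0.1950i)  (+0.2045+0.1628i)·(-0.0365+0.3902i)  (+0.1860+0.2324i)·(+0.1003-0.0914i)  (-0.1694-0.3493i)·(+0.3064+0.0000i)  (-0.0162-0.0695i)·(-0.1003-0.0914i)  (+0.0024+0.4771i)·(-0.0365-0.3902i)  (+0.0888-0.3998i)·(+0.1469-0.1950i)
Y_3^1(R⁻¹ n̂) = +0.059220+0.016641i

Re=0.0592 Im=0.0166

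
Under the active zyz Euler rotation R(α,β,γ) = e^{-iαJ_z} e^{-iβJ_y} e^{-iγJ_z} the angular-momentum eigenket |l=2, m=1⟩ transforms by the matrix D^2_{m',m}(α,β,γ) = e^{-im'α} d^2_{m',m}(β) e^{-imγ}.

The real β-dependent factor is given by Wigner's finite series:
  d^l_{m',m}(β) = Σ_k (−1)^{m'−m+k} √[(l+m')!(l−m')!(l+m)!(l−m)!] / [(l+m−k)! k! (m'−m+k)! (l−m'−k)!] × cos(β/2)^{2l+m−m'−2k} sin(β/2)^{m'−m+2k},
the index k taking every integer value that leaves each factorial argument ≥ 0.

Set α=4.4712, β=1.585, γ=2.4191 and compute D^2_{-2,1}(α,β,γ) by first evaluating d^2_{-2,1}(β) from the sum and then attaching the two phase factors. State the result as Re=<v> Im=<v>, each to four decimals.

Re=0.4925 Im=0.1206

D^2_{-2,1}(4.4712,1.585,2.4191) = e^{-i·-2·4.4712}·d^2_{-2,1}(1.585)·e^{-i·1·2.4191}. Compute d first:
Half-angle: c=0.702067, s=0.712111. N=√(1·24·6·1)=12.000000
k: max(0,(1)−(-2))=3 … min(2+(1),2−(-2))=3
  k=3: (−1)^0·12.0000/(6)·0.7021^1·0.7121^3 = +0.507050
d^2_{-2,1}(1.585) = +0.507050
D = (-0.885894+0.463887i)·(+0.507050)·(-0.750160-0.661257i) = +0.492504+0.120584i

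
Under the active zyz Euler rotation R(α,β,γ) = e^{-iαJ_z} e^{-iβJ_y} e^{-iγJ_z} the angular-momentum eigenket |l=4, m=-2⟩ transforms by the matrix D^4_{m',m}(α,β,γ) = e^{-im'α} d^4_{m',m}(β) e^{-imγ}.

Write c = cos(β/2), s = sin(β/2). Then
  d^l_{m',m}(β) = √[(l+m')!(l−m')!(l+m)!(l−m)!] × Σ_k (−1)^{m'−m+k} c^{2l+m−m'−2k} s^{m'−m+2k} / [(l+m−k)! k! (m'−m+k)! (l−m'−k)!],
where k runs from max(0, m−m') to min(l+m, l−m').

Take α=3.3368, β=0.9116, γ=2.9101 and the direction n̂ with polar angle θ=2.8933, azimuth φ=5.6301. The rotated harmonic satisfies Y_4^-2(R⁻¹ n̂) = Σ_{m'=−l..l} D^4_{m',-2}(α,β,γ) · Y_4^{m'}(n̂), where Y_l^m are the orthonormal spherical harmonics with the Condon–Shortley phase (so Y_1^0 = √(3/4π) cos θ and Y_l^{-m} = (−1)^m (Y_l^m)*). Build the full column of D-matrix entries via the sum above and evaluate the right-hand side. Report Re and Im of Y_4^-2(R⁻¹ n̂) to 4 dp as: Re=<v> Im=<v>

Need the full column D^4_{m',-2} for m'=−4..4 at α=3.3368, β=0.9116, γ=2.9101.
cos(β/2)=0.897909, sin(β/2)=0.440181
d^4_{-4,-2}: single k=2 term ⇒ +0.537323;  D = +0.510409+0.167924i
d^4_{-3,-2}: k∈[1..2] ⇒ +0.775036 -0.558780 = +0.216257;  D = -0.214632-0.026455i
d^4_{-2,-2}: k∈[0..2] ⇒ +0.422532 -1.218535 +0.366054 = -0.429949;  D = -0.428817+0.031174i
d^4_{-1,-2}: k∈[0..2] ⇒ -0.878808 +1.055994 -0.169187 = +0.007999;  D = -0.007714+0.002116i
d^4_{0,-2}: k∈[0..2] ⇒ +0.963336 -0.617368 +0.055638 = +0.401607;  D = +0.359327-0.179366i
d^4_{1,-2}: k∈[0..2] ⇒ -0.703996 +0.253781 -0.012198 = -0.462413;  D = +0.365815-0.282853i
d^4_{2,-2}: k∈[0..2] ⇒ +0.366054 -0.070377 +0.001409 = +0.297086;  D = +0.195312-0.223860i
d^4_{3,-2}: k∈[0..1] ⇒ -0.134288 +0.010758 = -0.123531;  D = +0.061614-0.107068i
d^4_{4,-2}: single k=0 term ⇒ +0.031033;  D = +0.009968-0.029389i
Y_4^{m'}(θ=2.8933,φ=5.6301) and Σ D·Y over m':
  (+0.5104+0.1679i)·(-0.0014+0.0008i)  (-0.2146-0.0265i)·(+0.0068-0.0167i)  (-0.4288+0.0312i)·(+0.0295+0.1088i)  (-0.0077+0.0021i)·(-0.3202-0.2450i)  (+0.3593-0.1794i)·(+0.6042+0.0000i)  (+0.3658-0.2829i)·(+0.3202-0.2450i)  (+0.1953-0.2239i)·(+0.0295-0.1088i)  (+0.0616-0.1071i)·(-0.0068-0.0167i)  (+0.0100-0.0294i)·(-0.0014-0.0008i)
Y_4^-2(R⁻¹ n̂) = +0.228333-0.357584i

Re=0.2283 Im=-0.3576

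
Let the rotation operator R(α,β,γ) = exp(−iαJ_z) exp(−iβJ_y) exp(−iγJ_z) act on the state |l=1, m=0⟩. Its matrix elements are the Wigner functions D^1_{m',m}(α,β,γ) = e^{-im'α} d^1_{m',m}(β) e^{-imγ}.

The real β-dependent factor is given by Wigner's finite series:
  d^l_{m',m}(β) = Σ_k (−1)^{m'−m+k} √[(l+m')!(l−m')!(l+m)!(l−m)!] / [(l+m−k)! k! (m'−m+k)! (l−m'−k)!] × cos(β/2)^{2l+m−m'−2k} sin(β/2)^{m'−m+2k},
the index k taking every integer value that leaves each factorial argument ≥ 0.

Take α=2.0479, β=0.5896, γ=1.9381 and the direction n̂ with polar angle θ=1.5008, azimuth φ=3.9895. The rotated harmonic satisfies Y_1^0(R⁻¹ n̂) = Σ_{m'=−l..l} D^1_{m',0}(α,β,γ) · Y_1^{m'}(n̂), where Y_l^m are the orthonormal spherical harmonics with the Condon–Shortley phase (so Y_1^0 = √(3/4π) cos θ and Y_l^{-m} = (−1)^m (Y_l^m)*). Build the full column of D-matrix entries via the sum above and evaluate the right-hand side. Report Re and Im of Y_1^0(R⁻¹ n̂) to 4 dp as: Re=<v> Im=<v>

Need the full column D^1_{m',0} for m'=−1..1 at α=2.0479, β=0.5896, γ=1.9381.
cos(β/2)=0.956860, sin(β/2)=0.290548
d^1_{-1,0}: single k=1 term ⇒ +0.393172;  D = -0.180548+0.349266i
d^1_{0,0}: k∈[0..1] ⇒ +0.915582 -0.084418 = +0.831163;  D = +0.831163+0.000000i
d^1_{1,0}: single k=0 term ⇒ -0.393172;  D = +0.180548+0.349266i
Y_1^{m'}(θ=1.5008,φ=3.9895) and Σ D·Y over m':
  (-0.1805+0.3493i)·(-0.2280+0.2585i)  (+0.8312+0.0000i)·(+0.0342+0.0000i)  (+0.1805+0.3493i)·(+0.2280+0.2585i)
Y_1^0(R⁻¹ n̂) = -0.069802+0.000000i

Re=-0.0698 Im=0.0000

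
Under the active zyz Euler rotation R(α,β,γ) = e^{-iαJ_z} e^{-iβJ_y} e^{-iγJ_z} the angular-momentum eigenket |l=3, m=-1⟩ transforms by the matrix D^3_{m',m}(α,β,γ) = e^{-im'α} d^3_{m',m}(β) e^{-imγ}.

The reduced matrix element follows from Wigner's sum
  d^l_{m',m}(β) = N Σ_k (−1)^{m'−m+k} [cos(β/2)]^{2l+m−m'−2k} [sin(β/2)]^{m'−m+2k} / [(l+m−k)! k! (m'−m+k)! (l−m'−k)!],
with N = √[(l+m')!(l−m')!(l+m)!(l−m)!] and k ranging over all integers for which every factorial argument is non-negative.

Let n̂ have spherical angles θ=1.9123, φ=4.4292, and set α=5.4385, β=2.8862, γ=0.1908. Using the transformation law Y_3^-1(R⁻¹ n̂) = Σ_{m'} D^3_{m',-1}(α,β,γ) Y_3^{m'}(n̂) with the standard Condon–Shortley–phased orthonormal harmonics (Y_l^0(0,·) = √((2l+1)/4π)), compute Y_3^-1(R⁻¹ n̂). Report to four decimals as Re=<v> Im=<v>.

Need the full column D^3_{m',-1} for m'=−3..3 at α=5.4385, β=2.8862, γ=0.1908.
cos(β/2)=0.127350, sin(β/2)=0.991858
d^3_{-3,-1}: single k=2 term ⇒ +0.001002;  D = -0.000699-0.000718i
d^3_{-2,-1}: k∈[1..2] ⇒ +0.000105 -0.012746 = -0.012641;  D = -0.000912+0.012608i
d^3_{-1,-1}: k∈[0..2] ⇒ +0.000004 -0.002070 +0.094177 = +0.092111;  D = +0.073111-0.056029i
d^3_{0,-1}: k∈[0..2] ⇒ -0.000115 +0.020944 -0.423482 = -0.402654;  D = -0.395347-0.076361i
d^3_{1,-1}: k∈[0..2] ⇒ +0.001553 -0.125569 +0.952131 = +0.828115;  D = +0.422428+0.712270i
d^3_{2,-1}: k∈[0..1] ⇒ -0.012746 +0.386585 = +0.373839;  D = -0.113820+0.356091i
d^3_{3,-1}: single k=0 term ⇒ +0.060791;  D = -0.055588+0.024607i
Y_3^{m'}(θ=1.9123,φ=4.4292) and Σ D·Y over m':
  (-0.0007-0.0007i)·(+0.2621-0.2305i)  (-0.0009+0.0126i)·(+0.2564+0.1631i)  (+0.0731-0.0560i)·(+0.0374-0.1284i)  (-0.3953-0.0764i)·(+0.3048+0.0000i)  (+0.4224+0.7123i)·(-0.0374-0.1284i)  (-0.1138+0.3561i)·(+0.2564-0.1631i)  (-0.0556+0.0246i)·(-0.2621-0.2305i)
Y_3^-1(R⁻¹ n̂) = -0.002823+0.003664i

Re=-0.0028 Im=0.0037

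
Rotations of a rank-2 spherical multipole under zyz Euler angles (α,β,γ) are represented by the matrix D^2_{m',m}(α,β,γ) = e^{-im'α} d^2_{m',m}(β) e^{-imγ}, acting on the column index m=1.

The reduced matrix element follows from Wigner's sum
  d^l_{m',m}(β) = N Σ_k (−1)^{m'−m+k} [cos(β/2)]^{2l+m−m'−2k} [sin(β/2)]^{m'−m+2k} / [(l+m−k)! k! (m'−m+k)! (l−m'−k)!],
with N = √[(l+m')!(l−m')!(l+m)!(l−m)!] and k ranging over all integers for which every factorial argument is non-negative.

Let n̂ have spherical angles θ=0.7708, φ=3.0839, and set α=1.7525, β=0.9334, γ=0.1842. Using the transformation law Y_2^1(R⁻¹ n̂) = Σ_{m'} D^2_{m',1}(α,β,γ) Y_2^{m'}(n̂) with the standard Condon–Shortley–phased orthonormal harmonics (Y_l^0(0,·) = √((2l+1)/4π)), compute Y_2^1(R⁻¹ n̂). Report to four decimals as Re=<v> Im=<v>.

Re=0.1497 Im=-0.3256

Need the full column D^2_{m',1} for m'=−2..2 at α=1.7525, β=0.9334, γ=0.1842.
cos(β/2)=0.893058, sin(β/2)=0.449942
d^2_{-2,1}: single k=3 term ⇒ +0.162697;  D = -0.160091-0.029001i
d^2_{-1,1}: k∈[2..3] ⇒ +0.484388 -0.040985 = +0.443403;  D = +0.001107+0.443401i
d^2_{0,1}: k∈[1..2] ⇒ +0.785002 -0.199262 = +0.585740;  D = +0.575831-0.107284i
d^2_{1,1}: k∈[0..1] ⇒ +0.636090 -0.484388 = +0.151703;  D = -0.054278-0.141660i
d^2_{2,1}: single k=0 term ⇒ -0.640951;  D = +0.547227-0.333709i
Y_2^{m'}(θ=0.7708,φ=3.0839) and Σ D·Y over m':
  (-0.1601-0.0290i)·(+0.1863+0.0216i)  (+0.0011+0.4434i)·(-0.3855-0.0223i)  (+0.5758-0.1073i)·(+0.1715+0.0000i)  (-0.0543-0.1417i)·(+0.3855-0.0223i)  (+0.5472-0.3337i)·(+0.1863-0.0216i)
Y_2^1(R⁻¹ n̂) = +0.149655-0.325562i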